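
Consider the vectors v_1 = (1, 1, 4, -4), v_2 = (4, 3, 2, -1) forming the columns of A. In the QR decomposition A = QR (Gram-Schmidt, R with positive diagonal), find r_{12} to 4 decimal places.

v_1 = (1, 1, 4, -4); ‖v_1‖ = 5.8310, so e_1 = (0.1715, 0.1715, 0.6860, -0.6860).
r_{12} = e_1·v_2 = 3.2585.

r_{12} = 3.2585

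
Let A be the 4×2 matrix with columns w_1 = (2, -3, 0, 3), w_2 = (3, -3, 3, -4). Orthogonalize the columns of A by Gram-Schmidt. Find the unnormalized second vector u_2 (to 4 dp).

u_2 = (2.7273, -2.5909, 3.0000, -4.4091)

w_1 = (2, -3, 0, 3); ‖w_1‖ = 4.6904, so e_1 = (0.4264, -0.6396, 0.0000, 0.6396).
e_1·w_2 = 0.4264·3 + (-0.6396)·(-3) + 0.0000·3 + 0.6396·(-4) = 0.6396.
u_2 = w_2 − 0.6396·e_1 = (2.7273, -2.5909, 3.0000, -4.4091).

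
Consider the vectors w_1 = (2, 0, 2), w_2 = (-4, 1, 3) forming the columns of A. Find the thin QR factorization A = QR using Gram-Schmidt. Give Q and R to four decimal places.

w_1 = (2, 0, 2); ‖w_1‖ = 2.8284, so e_1 = (0.7071, 0.0000, 0.7071).
e_1·w_2 = 0.7071·(-4) + 0.0000·1 + 0.7071·3 = -0.7071.
u_2 = w_2 + 0.7071·e_1 = (-3.5000, 1.0000, 3.5000).
‖u_2‖ = 5.0498, so e_2 = (-0.6931, 0.1980, 0.6931).

Q = [[0.7071, -0.6931], [0.0000, 0.1980], [0.7071, 0.6931]], R = [[2.8284, -0.7071], [0.0000, 5.0498]]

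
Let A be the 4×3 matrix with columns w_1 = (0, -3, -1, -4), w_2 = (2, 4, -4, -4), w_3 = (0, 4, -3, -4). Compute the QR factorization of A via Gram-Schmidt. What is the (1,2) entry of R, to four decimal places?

r_{12} = 1.5689

q_1 = w_1/‖w_1‖ = (0, -3, -1, -4)/5.0990 = (0.0000, -0.5883, -0.1961, -0.7845).
r_{12} = q_1·w_2 = 1.5689.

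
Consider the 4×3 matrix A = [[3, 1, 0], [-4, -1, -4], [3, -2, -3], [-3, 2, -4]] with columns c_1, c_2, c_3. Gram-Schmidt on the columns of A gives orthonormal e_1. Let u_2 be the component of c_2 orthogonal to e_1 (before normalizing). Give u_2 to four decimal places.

u_2 = (1.3488, -1.4651, -1.6512, 1.6512)

c_1 = (3, -4, 3, -3); ‖c_1‖ = 6.5574, so e_1 = (0.4575, -0.6100, 0.4575, -0.4575).
e_1·c_2 = 0.4575·1 + (-0.6100)·(-1) + 0.4575·(-2) + (-0.4575)·2 = -0.7625.
u_2 = c_2 + 0.7625·e_1 = (1.3488, -1.4651, -1.6512, 1.6512).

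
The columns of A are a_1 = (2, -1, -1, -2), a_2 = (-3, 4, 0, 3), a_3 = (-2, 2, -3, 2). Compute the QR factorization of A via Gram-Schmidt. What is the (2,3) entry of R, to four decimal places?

r_{23} = 3.0363

a_1 = (2, -1, -1, -2); ‖a_1‖ = 3.1623, so q_1 = (0.6325, -0.3162, -0.3162, -0.6325).
q_1·a_2 = 0.6325·(-3) + (-0.3162)·4 + (-0.3162)·0 + (-0.6325)·3 = -5.0596.
u_2 = a_2 + 5.0596·q_1 = (0.2000, 2.4000, -1.6000, -0.2000).
‖u_2‖ = 2.8983, so q_2 = (0.0690, 0.8281, -0.5521, -0.0690).
r_{23} = q_2·a_3 = 3.0363.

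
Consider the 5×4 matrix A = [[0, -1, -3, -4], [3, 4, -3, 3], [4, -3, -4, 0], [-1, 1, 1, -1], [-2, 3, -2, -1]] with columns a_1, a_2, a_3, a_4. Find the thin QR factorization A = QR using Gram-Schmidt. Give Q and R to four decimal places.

a_1 = (0, 3, 4, -1, -2); ‖a_1‖ = 5.4772, so q_1 = (0.0000, 0.5477, 0.7303, -0.1826, -0.3651).
q_1·a_2 = 0.0000·(-1) + 0.5477·4 + 0.7303·(-3) + (-0.1826)·1 + (-0.3651)·3 = -1.2780.
u_2 = a_2 + 1.2780·q_1 = (-1.0000, 4.7000, -2.0667, 0.7667, 2.5333).
‖u_2‖ = 5.8623, so q_2 = (-0.1706, 0.8017, -0.3525, 0.1308, 0.4321).
q_1·a_3 = 0.0000·(-3) + 0.5477·(-3) + 0.7303·(-4) + (-0.1826)·1 + (-0.3651)·(-2) = -4.0166; q_2·a_3 = (-0.1706)·(-3) + 0.8017·(-3) + (-0.3525)·(-4) + 0.1308·1 + 0.4321·(-2) = -1.2168.
u_3 = a_3 + 4.0166·q_1 + 1.2168·q_2 = (-3.2076, 0.1756, -1.4956, 0.4258, -2.9408).
‖u_3‖ = 4.6245, so q_3 = (-0.6936, 0.0380, -0.3234, 0.0921, -0.6359).
q_1·a_4 = 0.0000·(-4) + 0.5477·3 + 0.7303·0 + (-0.1826)·(-1) + (-0.3651)·(-1) = 2.1909; q_2·a_4 = (-0.1706)·(-4) + 0.8017·3 + (-0.3525)·0 + 0.1308·(-1) + 0.4321·(-1) = 2.5246; q_3·a_4 = (-0.6936)·(-4) + 0.0380·3 + (-0.3234)·0 + 0.0921·(-1) + (-0.6359)·(-1) = 3.4321.
u_4 = a_4 − 2.1909·q_1 − 2.5246·q_2 − 3.4321·q_3 = (-1.1888, -0.3543, 0.4000, -1.2462, 0.8916).
‖u_4‖ = 2.0117, so q_4 = (-0.5910, -0.1761, 0.1989, -0.6195, 0.4432).

Q = [[0.0000, -0.1706, -0.6936, -0.5910], [0.5477, 0.8017, 0.0380, -0.1761], [0.7303, -0.3525, -0.3234, 0.1989], [-0.1826, 0.1308, 0.0921, -0.6195], [-0.3651, 0.4321, -0.6359, 0.4432]], R = [[5.4772, -1.2780, -4.0166, 2.1909], [0.0000, 5.8623, -1.2168, 2.5246], [0.0000, 0.0000, 4.6245, 3.4321], [0.0000, 0.0000, 0.0000, 2.0117]]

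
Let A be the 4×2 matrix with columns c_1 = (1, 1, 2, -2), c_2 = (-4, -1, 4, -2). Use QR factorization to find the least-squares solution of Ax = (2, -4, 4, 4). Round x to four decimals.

x = (-0.3178, 0.1682)

c_1 = (1, 1, 2, -2); ‖c_1‖ = 3.1623, so q_1 = (0.3162, 0.3162, 0.6325, -0.6325).
q_1·c_2 = 0.3162·(-4) + 0.3162·(-1) + 0.6325·4 + (-0.6325)·(-2) = 2.2136.
u_2 = c_2 − 2.2136·q_1 = (-4.7000, -1.7000, 2.6000, -0.6000).
‖u_2‖ = 5.6657, so q_2 = (-0.8296, -0.3001, 0.4589, -0.1059).
Qᵀb = (-0.6325, 0.9531).
Back-substitute: x_2 = 0.9531/5.6657 = 0.1682.
x_1 = (-0.6325 − 2.2136·0.1682)/3.1623 = -0.3178.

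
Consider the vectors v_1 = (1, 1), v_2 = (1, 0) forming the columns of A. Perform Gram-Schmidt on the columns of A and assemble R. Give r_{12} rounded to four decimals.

r_{12} = 0.7071

v_1 = (1, 1); ‖v_1‖ = 1.4142, so q_1 = (0.7071, 0.7071).
r_{12} = q_1·v_2 = 0.7071.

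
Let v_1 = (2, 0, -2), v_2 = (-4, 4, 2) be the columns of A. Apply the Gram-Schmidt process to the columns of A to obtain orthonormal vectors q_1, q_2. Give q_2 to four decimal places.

q_1 = v_1/‖v_1‖ = (2, 0, -2)/2.8284 = (0.7071, 0.0000, -0.7071).
r_{12} = q_1·v_2 = -4.2426.
u_2 = v_2 + 4.2426·q_1 = (-1.0000, 4.0000, -1.0000).
‖u_2‖ = 4.2426, so q_2 = (-0.2357, 0.9428, -0.2357).

q_2 = (-0.2357, 0.9428, -0.2357)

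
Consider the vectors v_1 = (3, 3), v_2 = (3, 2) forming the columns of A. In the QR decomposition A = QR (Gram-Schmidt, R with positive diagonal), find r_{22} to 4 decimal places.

r_{22} = 0.7071

e_1 = v_1/‖v_1‖ = (3, 3)/4.2426 = (0.7071, 0.7071).
r_{12} = e_1·v_2 = 3.5355.
u_2 = v_2 − 3.5355·e_1 = (0.5000, -0.5000).
r_{22} = ‖u_2‖ = 0.7071.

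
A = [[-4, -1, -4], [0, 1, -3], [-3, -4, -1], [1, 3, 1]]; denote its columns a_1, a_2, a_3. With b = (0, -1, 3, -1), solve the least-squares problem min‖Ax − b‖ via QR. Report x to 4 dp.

x = (-0.2175, -0.5221, 0.2788)

a_1 = (-4, 0, -3, 1); ‖a_1‖ = 5.0990, so e_1 = (-0.7845, 0.0000, -0.5883, 0.1961).
e_1·a_2 = (-0.7845)·(-1) + 0.0000·1 + (-0.5883)·(-4) + 0.1961·3 = 3.7262.
u_2 = a_2 − 3.7262·e_1 = (1.9231, 1.0000, -1.8077, 2.2692).
‖u_2‖ = 3.6215, so e_2 = (0.5310, 0.2761, -0.4992, 0.6266).
e_1·a_3 = (-0.7845)·(-4) + 0.0000·(-3) + (-0.5883)·(-1) + 0.1961·1 = 3.9223; e_2·a_3 = 0.5310·(-4) + 0.2761·(-3) + (-0.4992)·(-1) + 0.6266·1 = -1.8267.
u_3 = a_3 − 3.9223·e_1 + 1.8267·e_2 = (0.0469, -2.4956, 0.3959, 1.3754).
‖u_3‖ = 2.8773, so e_3 = (0.0163, -0.8674, 0.1376, 0.4780).
Qᵀb = (-1.9612, -2.4002, 0.8021).
Back-substitute: x_3 = 0.8021/2.8773 = 0.2788.
x_2 = (-2.4002 + 1.8267·0.2788)/3.6215 = -0.5221.
x_1 = (-1.9612 − 3.7262·(-0.5221) − 3.9223·0.2788)/5.0990 = -0.2175.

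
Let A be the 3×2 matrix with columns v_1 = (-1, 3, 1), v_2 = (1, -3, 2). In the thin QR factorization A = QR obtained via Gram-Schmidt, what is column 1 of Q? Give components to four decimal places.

q_1 = v_1/‖v_1‖ = (-1, 3, 1)/3.3166 = (-0.3015, 0.9045, 0.3015).

q_1 = (-0.3015, 0.9045, 0.3015)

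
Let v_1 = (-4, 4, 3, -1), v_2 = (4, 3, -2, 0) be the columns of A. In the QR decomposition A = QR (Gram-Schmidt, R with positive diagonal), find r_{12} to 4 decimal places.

v_1 = (-4, 4, 3, -1); ‖v_1‖ = 6.4807, so e_1 = (-0.6172, 0.6172, 0.4629, -0.1543).
r_{12} = e_1·v_2 = -1.5430.

r_{12} = -1.5430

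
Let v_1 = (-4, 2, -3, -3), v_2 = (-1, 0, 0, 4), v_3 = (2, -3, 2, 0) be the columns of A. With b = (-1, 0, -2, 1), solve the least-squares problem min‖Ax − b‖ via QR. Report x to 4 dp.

x = (0.3210, 0.4544, 0.0782)

e_1 = v_1/‖v_1‖ = (-4, 2, -3, -3)/6.1644 = (-0.6489, 0.3244, -0.4867, -0.4867).
r_{12} = e_1·v_2 = -1.2978.
u_2 = v_2 + 1.2978·e_1 = (-1.8421, 0.4211, -0.6316, 3.3684).
‖u_2‖ = 3.9135, so e_2 = (-0.4707, 0.1076, -0.1614, 0.8607).
r_{13} = e_1·v_3 = -3.2444; r_{23} = e_2·v_3 = -1.5869.
u_3 = v_3 + 3.2444·e_1 + 1.5869·e_2 = (-0.8522, -1.7766, 0.1649, -0.2131).
‖u_3‖ = 1.9888, so e_3 = (-0.4285, -0.8933, 0.0829, -0.1071).
Qᵀb = (1.1355, 1.6542, 0.1555).
Back-substitute: x_3 = 0.1555/1.9888 = 0.0782.
x_2 = (1.6542 + 1.5869·0.0782)/3.9135 = 0.4544.
x_1 = (1.1355 + 1.2978·0.4544 + 3.2444·0.0782)/6.1644 = 0.3210.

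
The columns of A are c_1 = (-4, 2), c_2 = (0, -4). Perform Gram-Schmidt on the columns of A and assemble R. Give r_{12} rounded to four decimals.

q_1 = c_1/‖c_1‖ = (-4, 2)/4.4721 = (-0.8944, 0.4472).
r_{12} = q_1·c_2 = -1.7889.

r_{12} = -1.7889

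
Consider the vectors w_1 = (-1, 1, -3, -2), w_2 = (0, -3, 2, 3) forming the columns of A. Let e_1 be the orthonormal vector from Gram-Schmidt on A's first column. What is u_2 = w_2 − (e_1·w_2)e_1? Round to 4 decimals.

w_1 = (-1, 1, -3, -2); ‖w_1‖ = 3.8730, so e_1 = (-0.2582, 0.2582, -0.7746, -0.5164).
e_1·w_2 = (-0.2582)·0 + 0.2582·(-3) + (-0.7746)·2 + (-0.5164)·3 = -3.8730.
u_2 = w_2 + 3.8730·e_1 = (-1.0000, -2.0000, -1.0000, 1.0000).

u_2 = (-1.0000, -2.0000, -1.0000, 1.0000)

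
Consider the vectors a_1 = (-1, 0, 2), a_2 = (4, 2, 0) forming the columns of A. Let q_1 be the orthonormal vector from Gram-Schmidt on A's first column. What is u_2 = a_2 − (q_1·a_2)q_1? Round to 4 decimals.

u_2 = (3.2000, 2.0000, 1.6000)

a_1 = (-1, 0, 2); ‖a_1‖ = 2.2361, so q_1 = (-0.4472, 0.0000, 0.8944).
q_1·a_2 = (-0.4472)·4 + 0.0000·2 + 0.8944·0 = -1.7889.
u_2 = a_2 + 1.7889·q_1 = (3.2000, 2.0000, 1.6000).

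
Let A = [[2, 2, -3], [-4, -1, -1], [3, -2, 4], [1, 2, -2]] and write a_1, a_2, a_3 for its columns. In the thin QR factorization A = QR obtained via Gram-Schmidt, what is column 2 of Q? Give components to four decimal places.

q_1 = a_1/‖a_1‖ = (2, -4, 3, 1)/5.4772 = (0.3651, -0.7303, 0.5477, 0.1826).
r_{12} = q_1·a_2 = 0.7303.
u_2 = a_2 − 0.7303·q_1 = (1.7333, -0.4667, -2.4000, 1.8667).
‖u_2‖ = 3.5308, so q_2 = (0.4909, -0.1322, -0.6797, 0.5287).

q_2 = (0.4909, -0.1322, -0.6797, 0.5287)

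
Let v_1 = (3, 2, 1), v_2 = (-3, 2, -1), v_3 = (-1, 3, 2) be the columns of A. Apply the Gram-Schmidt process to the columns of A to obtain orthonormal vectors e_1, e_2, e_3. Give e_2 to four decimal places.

v_1 = (3, 2, 1); ‖v_1‖ = 3.7417, so e_1 = (0.8018, 0.5345, 0.2673).
e_1·v_2 = 0.8018·(-3) + 0.5345·2 + 0.2673·(-1) = -1.6036.
u_2 = v_2 + 1.6036·e_1 = (-1.7143, 2.8571, -0.5714).
‖u_2‖ = 3.3806, so e_2 = (-0.5071, 0.8452, -0.1690).

e_2 = (-0.5071, 0.8452, -0.1690)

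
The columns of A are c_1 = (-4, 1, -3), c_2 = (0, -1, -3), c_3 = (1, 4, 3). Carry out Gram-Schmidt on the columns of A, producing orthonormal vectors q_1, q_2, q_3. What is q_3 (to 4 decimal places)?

q_3 = (0.4286, 0.8571, -0.2857)

q_1 = c_1/‖c_1‖ = (-4, 1, -3)/5.0990 = (-0.7845, 0.1961, -0.5883).
r_{12} = q_1·c_2 = 1.5689.
u_2 = c_2 − 1.5689·q_1 = (1.2308, -1.3077, -2.0769).
‖u_2‖ = 2.7456, so q_2 = (0.4483, -0.4763, -0.7564).
r_{13} = q_1·c_3 = -1.7650; r_{23} = q_2·c_3 = -3.7262.
u_3 = c_3 + 1.7650·q_1 + 3.7262·q_2 = (1.2857, 2.5714, -0.8571).
‖u_3‖ = 3.0000, so q_3 = (0.4286, 0.8571, -0.2857).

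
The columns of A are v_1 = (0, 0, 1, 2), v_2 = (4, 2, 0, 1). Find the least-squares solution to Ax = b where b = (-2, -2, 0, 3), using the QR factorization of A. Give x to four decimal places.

x = (1.4257, -0.5644)

v_1 = (0, 0, 1, 2); ‖v_1‖ = 2.2361, so q_1 = (0.0000, 0.0000, 0.4472, 0.8944).
q_1·v_2 = 0.0000·4 + 0.0000·2 + 0.4472·0 + 0.8944·1 = 0.8944.
u_2 = v_2 − 0.8944·q_1 = (4.0000, 2.0000, -0.4000, 0.2000).
‖u_2‖ = 4.4944, so q_2 = (0.8900, 0.4450, -0.0890, 0.0445).
Qᵀb = (2.6833, -2.5365).
Back-substitute: x_2 = -2.5365/4.4944 = -0.5644.
x_1 = (2.6833 − 0.8944·(-0.5644))/2.2361 = 1.4257.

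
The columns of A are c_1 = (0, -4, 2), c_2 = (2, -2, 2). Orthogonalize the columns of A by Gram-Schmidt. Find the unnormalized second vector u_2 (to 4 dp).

c_1 = (0, -4, 2); ‖c_1‖ = 4.4721, so e_1 = (0.0000, -0.8944, 0.4472).
e_1·c_2 = 0.0000·2 + (-0.8944)·(-2) + 0.4472·2 = 2.6833.
u_2 = c_2 − 2.6833·e_1 = (2.0000, 0.4000, 0.8000).

u_2 = (2.0000, 0.4000, 0.8000)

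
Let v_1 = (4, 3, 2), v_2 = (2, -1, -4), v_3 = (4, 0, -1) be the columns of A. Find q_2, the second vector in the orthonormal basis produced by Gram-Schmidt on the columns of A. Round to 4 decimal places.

v_1 = (4, 3, 2); ‖v_1‖ = 5.3852, so q_1 = (0.7428, 0.5571, 0.3714).
q_1·v_2 = 0.7428·2 + 0.5571·(-1) + 0.3714·(-4) = -0.5571.
u_2 = v_2 + 0.5571·q_1 = (2.4138, -0.6897, -3.7931).
‖u_2‖ = 4.5486, so q_2 = (0.5307, -0.1516, -0.8339).

q_2 = (0.5307, -0.1516, -0.8339)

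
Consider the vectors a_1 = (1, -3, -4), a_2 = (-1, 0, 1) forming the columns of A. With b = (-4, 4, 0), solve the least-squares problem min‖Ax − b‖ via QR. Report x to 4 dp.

a_1 = (1, -3, -4); ‖a_1‖ = 5.0990, so e_1 = (0.1961, -0.5883, -0.7845).
e_1·a_2 = 0.1961·(-1) + (-0.5883)·0 + (-0.7845)·1 = -0.9806.
u_2 = a_2 + 0.9806·e_1 = (-0.8077, -0.5769, 0.2308).
‖u_2‖ = 1.0190, so e_2 = (-0.7926, -0.5661, 0.2265).
Qᵀb = (-3.1379, 0.9058).
Back-substitute: x_2 = 0.9058/1.0190 = 0.8889.
x_1 = (-3.1379 + 0.9806·0.8889)/5.0990 = -0.4444.

x = (-0.4444, 0.8889)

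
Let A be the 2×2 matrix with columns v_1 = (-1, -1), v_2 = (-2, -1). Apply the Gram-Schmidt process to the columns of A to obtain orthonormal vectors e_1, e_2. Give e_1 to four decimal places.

e_1 = v_1/‖v_1‖ = (-1, -1)/1.4142 = (-0.7071, -0.7071).

e_1 = (-0.7071, -0.7071)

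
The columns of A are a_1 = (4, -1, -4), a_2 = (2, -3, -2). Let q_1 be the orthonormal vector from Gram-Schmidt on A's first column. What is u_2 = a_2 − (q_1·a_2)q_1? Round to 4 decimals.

a_1 = (4, -1, -4); ‖a_1‖ = 5.7446, so q_1 = (0.6963, -0.1741, -0.6963).
q_1·a_2 = 0.6963·2 + (-0.1741)·(-3) + (-0.6963)·(-2) = 3.3075.
u_2 = a_2 − 3.3075·q_1 = (-0.3030, -2.4242, 0.3030).

u_2 = (-0.3030, -2.4242, 0.3030)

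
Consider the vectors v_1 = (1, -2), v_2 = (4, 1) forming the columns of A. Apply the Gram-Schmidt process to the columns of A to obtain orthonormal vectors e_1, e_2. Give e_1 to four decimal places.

v_1 = (1, -2); ‖v_1‖ = 2.2361, so e_1 = (0.4472, -0.8944).

e_1 = (0.4472, -0.8944)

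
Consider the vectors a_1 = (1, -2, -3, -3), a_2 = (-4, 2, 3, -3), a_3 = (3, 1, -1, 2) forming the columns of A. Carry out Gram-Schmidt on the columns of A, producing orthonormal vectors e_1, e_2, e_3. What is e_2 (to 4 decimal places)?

a_1 = (1, -2, -3, -3); ‖a_1‖ = 4.7958, so e_1 = (0.2085, -0.4170, -0.6255, -0.6255).
e_1·a_2 = 0.2085·(-4) + (-0.4170)·2 + (-0.6255)·3 + (-0.6255)·(-3) = -1.6681.
u_2 = a_2 + 1.6681·e_1 = (-3.6522, 1.3043, 1.9565, -4.0435).
‖u_2‖ = 5.9344, so e_2 = (-0.6154, 0.2198, 0.3297, -0.6814).

e_2 = (-0.6154, 0.2198, 0.3297, -0.6814)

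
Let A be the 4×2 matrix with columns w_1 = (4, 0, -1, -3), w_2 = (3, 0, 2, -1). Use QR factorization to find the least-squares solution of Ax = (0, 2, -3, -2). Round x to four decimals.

x = (0.9128, -1.1333)

w_1 = (4, 0, -1, -3); ‖w_1‖ = 5.0990, so e_1 = (0.7845, 0.0000, -0.1961, -0.5883).
e_1·w_2 = 0.7845·3 + 0.0000·0 + (-0.1961)·2 + (-0.5883)·(-1) = 2.5495.
u_2 = w_2 − 2.5495·e_1 = (1.0000, 0.0000, 2.5000, 0.5000).
‖u_2‖ = 2.7386, so e_2 = (0.3651, 0.0000, 0.9129, 0.1826).
Qᵀb = (1.7650, -3.1038).
Back-substitute: x_2 = -3.1038/2.7386 = -1.1333.
x_1 = (1.7650 − 2.5495·(-1.1333))/5.0990 = 0.9128.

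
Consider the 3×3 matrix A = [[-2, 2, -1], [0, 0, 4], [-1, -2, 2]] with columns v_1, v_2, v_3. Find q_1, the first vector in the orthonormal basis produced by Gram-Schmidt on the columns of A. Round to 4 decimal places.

q_1 = (-0.8944, 0.0000, -0.4472)

q_1 = v_1/‖v_1‖ = (-2, 0, -1)/2.2361 = (-0.8944, 0.0000, -0.4472).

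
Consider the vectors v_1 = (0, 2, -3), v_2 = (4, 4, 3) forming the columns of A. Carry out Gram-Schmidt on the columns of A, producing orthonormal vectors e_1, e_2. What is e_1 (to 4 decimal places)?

v_1 = (0, 2, -3); ‖v_1‖ = 3.6056, so e_1 = (0.0000, 0.5547, -0.8321).

e_1 = (0.0000, 0.5547, -0.8321)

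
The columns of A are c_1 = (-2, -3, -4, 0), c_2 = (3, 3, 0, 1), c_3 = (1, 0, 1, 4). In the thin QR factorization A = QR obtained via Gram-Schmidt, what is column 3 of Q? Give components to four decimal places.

e_3 = (-0.0242, -0.2860, 0.2266, 0.9307)

c_1 = (-2, -3, -4, 0); ‖c_1‖ = 5.3852, so e_1 = (-0.3714, -0.5571, -0.7428, 0.0000).
e_1·c_2 = (-0.3714)·3 + (-0.5571)·3 + (-0.7428)·0 + 0.0000·1 = -2.7854.
u_2 = c_2 + 2.7854·e_1 = (1.9655, 1.4483, -2.0690, 1.0000).
‖u_2‖ = 3.3528, so e_2 = (0.5862, 0.4320, -0.6171, 0.2983).
e_1·c_3 = (-0.3714)·1 + (-0.5571)·0 + (-0.7428)·1 + 0.0000·4 = -1.1142; e_2·c_3 = 0.5862·1 + 0.4320·0 + (-0.6171)·1 + 0.2983·4 = 1.1622.
u_3 = c_3 + 1.1142·e_1 − 1.1622·e_2 = (-0.0951, -1.1227, 0.8896, 3.6534).
‖u_3‖ = 3.9253, so e_3 = (-0.0242, -0.2860, 0.2266, 0.9307).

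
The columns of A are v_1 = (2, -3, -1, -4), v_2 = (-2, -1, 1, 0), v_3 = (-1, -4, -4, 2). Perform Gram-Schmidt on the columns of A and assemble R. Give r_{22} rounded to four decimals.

r_{22} = 2.4221

v_1 = (2, -3, -1, -4); ‖v_1‖ = 5.4772, so e_1 = (0.3651, -0.5477, -0.1826, -0.7303).
e_1·v_2 = 0.3651·(-2) + (-0.5477)·(-1) + (-0.1826)·1 + (-0.7303)·0 = -0.3651.
u_2 = v_2 + 0.3651·e_1 = (-1.8667, -1.2000, 0.9333, -0.2667).
r_{22} = ‖u_2‖ = 2.4221.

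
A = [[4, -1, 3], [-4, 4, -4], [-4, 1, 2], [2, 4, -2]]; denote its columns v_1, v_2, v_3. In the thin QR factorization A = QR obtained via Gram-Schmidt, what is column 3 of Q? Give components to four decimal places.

q_3 = (0.5115, -0.2273, 0.8147, 0.1516)

q_1 = v_1/‖v_1‖ = (4, -4, -4, 2)/7.2111 = (0.5547, -0.5547, -0.5547, 0.2774).
r_{12} = q_1·v_2 = -2.2188.
u_2 = v_2 + 2.2188·q_1 = (0.2308, 2.7692, -0.2308, 4.6154).
‖u_2‖ = 5.3923, so q_2 = (0.0428, 0.5136, -0.0428, 0.8559).
r_{13} = q_1·v_3 = 2.2188; r_{23} = q_2·v_3 = -3.7233.
u_3 = v_3 − 2.2188·q_1 + 3.7233·q_2 = (1.9286, -0.8571, 3.0714, 0.5714).
‖u_3‖ = 3.7702, so q_3 = (0.5115, -0.2273, 0.8147, 0.1516).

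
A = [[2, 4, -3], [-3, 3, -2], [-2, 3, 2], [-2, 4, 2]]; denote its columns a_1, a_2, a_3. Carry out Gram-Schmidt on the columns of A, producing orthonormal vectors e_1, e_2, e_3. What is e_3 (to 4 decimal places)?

e_1 = a_1/‖a_1‖ = (2, -3, -2, -2)/4.5826 = (0.4364, -0.6547, -0.4364, -0.4364).
r_{12} = e_1·a_2 = -3.2733.
u_2 = a_2 + 3.2733·e_1 = (5.4286, 0.8571, 1.5714, 2.5714).
‖u_2‖ = 6.2678, so e_2 = (0.8661, 0.1368, 0.2507, 0.4103).
r_{13} = e_1·a_3 = -1.7457; r_{23} = e_2·a_3 = -1.5499.
u_3 = a_3 + 1.7457·e_1 + 1.5499·e_2 = (-0.8958, -2.9309, 1.6267, 1.8739).
‖u_3‖ = 3.9434, so e_3 = (-0.2272, -0.7432, 0.4125, 0.4752).

e_3 = (-0.2272, -0.7432, 0.4125, 0.4752)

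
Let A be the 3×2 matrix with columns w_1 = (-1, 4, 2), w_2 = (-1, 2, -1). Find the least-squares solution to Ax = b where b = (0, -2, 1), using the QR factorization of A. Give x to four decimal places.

x = (-0.0130, -0.8182)

w_1 = (-1, 4, 2); ‖w_1‖ = 4.5826, so q_1 = (-0.2182, 0.8729, 0.4364).
q_1·w_2 = (-0.2182)·(-1) + 0.8729·2 + 0.4364·(-1) = 1.5275.
u_2 = w_2 − 1.5275·q_1 = (-0.6667, 0.6667, -1.6667).
‖u_2‖ = 1.9149, so q_2 = (-0.3482, 0.3482, -0.8704).
Qᵀb = (-1.3093, -1.5667).
Back-substitute: x_2 = -1.5667/1.9149 = -0.8182.
x_1 = (-1.3093 − 1.5275·(-0.8182))/4.5826 = -0.0130.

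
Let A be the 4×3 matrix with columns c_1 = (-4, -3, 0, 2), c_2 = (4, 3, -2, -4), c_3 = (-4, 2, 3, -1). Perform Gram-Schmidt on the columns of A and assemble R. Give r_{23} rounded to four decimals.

c_1 = (-4, -3, 0, 2); ‖c_1‖ = 5.3852, so e_1 = (-0.7428, -0.5571, 0.0000, 0.3714).
e_1·c_2 = (-0.7428)·4 + (-0.5571)·3 + 0.0000·(-2) + 0.3714·(-4) = -6.1279.
u_2 = c_2 + 6.1279·e_1 = (-0.5517, -0.4138, -2.0000, -1.7241).
‖u_2‖ = 2.7292, so e_2 = (-0.2022, -0.1516, -0.7328, -0.6317).
r_{23} = e_2·c_3 = -1.0613.

r_{23} = -1.0613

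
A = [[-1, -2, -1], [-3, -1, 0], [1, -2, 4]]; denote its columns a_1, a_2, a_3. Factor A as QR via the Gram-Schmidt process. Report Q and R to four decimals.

q_1 = a_1/‖a_1‖ = (-1, -3, 1)/3.3166 = (-0.3015, -0.9045, 0.3015).
r_{12} = q_1·a_2 = 0.9045.
u_2 = a_2 − 0.9045·q_1 = (-1.7273, -0.1818, -2.2727).
‖u_2‖ = 2.8604, so q_2 = (-0.6039, -0.0636, -0.7946).
r_{13} = q_1·a_3 = 1.5076; r_{23} = q_2·a_3 = -2.5743.
u_3 = a_3 − 1.5076·q_1 + 2.5743·q_2 = (-2.1000, 1.2000, 1.5000).
‖u_3‖ = 2.8460, so q_3 = (-0.7379, 0.4216, 0.5270).

Q = [[-0.3015, -0.6039, -0.7379], [-0.9045, -0.0636, 0.4216], [0.3015, -0.7946, 0.5270]], R = [[3.3166, 0.9045, 1.5076], [0.0000, 2.8604, -2.5743], [0.0000, 0.0000, 2.8460]]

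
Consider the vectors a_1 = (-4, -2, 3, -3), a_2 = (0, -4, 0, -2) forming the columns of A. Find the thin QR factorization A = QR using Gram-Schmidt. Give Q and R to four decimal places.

a_1 = (-4, -2, 3, -3); ‖a_1‖ = 6.1644, so q_1 = (-0.6489, -0.3244, 0.4867, -0.4867).
q_1·a_2 = (-0.6489)·0 + (-0.3244)·(-4) + 0.4867·0 + (-0.4867)·(-2) = 2.2711.
u_2 = a_2 − 2.2711·q_1 = (1.4737, -3.2632, -1.1053, -0.8947).
‖u_2‖ = 3.8525, so q_2 = (0.3825, -0.8470, -0.2869, -0.2322).

Q = [[-0.6489, 0.3825], [-0.3244, -0.8470], [0.4867, -0.2869], [-0.4867, -0.2322]], R = [[6.1644, 2.2711], [0.0000, 3.8525]]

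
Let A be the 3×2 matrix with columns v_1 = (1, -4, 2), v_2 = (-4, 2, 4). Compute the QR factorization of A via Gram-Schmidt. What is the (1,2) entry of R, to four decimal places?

r_{12} = -0.8729

v_1 = (1, -4, 2); ‖v_1‖ = 4.5826, so q_1 = (0.2182, -0.8729, 0.4364).
r_{12} = q_1·v_2 = -0.8729.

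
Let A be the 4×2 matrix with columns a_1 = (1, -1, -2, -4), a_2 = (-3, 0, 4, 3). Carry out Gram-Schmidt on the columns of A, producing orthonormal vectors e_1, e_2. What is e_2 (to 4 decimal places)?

e_1 = a_1/‖a_1‖ = (1, -1, -2, -4)/4.6904 = (0.2132, -0.2132, -0.4264, -0.8528).
r_{12} = e_1·a_2 = -4.9036.
u_2 = a_2 + 4.9036·e_1 = (-1.9545, -1.0455, 1.9091, -1.1818).
‖u_2‖ = 3.1551, so e_2 = (-0.6195, -0.3314, 0.6051, -0.3746).

e_2 = (-0.6195, -0.3314, 0.6051, -0.3746)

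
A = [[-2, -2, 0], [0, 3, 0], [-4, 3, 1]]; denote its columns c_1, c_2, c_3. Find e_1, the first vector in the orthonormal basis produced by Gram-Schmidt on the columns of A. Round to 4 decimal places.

c_1 = (-2, 0, -4); ‖c_1‖ = 4.4721, so e_1 = (-0.4472, 0.0000, -0.8944).

e_1 = (-0.4472, 0.0000, -0.8944)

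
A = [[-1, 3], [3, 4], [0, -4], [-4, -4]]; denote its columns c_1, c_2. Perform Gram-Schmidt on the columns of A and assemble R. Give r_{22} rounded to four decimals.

r_{22} = 5.7412

c_1 = (-1, 3, 0, -4); ‖c_1‖ = 5.0990, so q_1 = (-0.1961, 0.5883, 0.0000, -0.7845).
q_1·c_2 = (-0.1961)·3 + 0.5883·4 + 0.0000·(-4) + (-0.7845)·(-4) = 4.9029.
u_2 = c_2 − 4.9029·q_1 = (3.9615, 1.1154, -4.0000, -0.1538).
r_{22} = ‖u_2‖ = 5.7412.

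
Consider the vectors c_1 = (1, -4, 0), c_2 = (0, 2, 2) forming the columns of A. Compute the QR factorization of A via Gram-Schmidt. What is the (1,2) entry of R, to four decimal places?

r_{12} = -1.9403

e_1 = c_1/‖c_1‖ = (1, -4, 0)/4.1231 = (0.2425, -0.9701, 0.0000).
r_{12} = e_1·c_2 = -1.9403.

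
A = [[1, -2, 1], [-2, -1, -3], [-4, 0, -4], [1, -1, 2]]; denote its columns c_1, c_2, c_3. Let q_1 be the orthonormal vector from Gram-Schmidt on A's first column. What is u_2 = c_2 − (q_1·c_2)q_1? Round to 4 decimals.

c_1 = (1, -2, -4, 1); ‖c_1‖ = 4.6904, so q_1 = (0.2132, -0.4264, -0.8528, 0.2132).
q_1·c_2 = 0.2132·(-2) + (-0.4264)·(-1) + (-0.8528)·0 + 0.2132·(-1) = -0.2132.
u_2 = c_2 + 0.2132·q_1 = (-1.9545, -1.0909, -0.1818, -0.9545).

u_2 = (-1.9545, -1.0909, -0.1818, -0.9545)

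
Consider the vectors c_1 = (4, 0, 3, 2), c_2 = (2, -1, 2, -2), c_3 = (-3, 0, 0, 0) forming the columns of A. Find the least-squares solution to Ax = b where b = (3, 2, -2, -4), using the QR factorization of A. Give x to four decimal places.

c_1 = (4, 0, 3, 2); ‖c_1‖ = 5.3852, so q_1 = (0.7428, 0.0000, 0.5571, 0.3714).
q_1·c_2 = 0.7428·2 + 0.0000·(-1) + 0.5571·2 + 0.3714·(-2) = 1.8570.
u_2 = c_2 − 1.8570·q_1 = (0.6207, -1.0000, 0.9655, -2.6897).
‖u_2‖ = 3.0906, so q_2 = (0.2008, -0.3236, 0.3124, -0.8703).
q_1·c_3 = 0.7428·(-3) + 0.0000·0 + 0.5571·0 + 0.3714·0 = -2.2283; q_2·c_3 = 0.2008·(-3) + (-0.3236)·0 + 0.3124·0 + (-0.8703)·0 = -0.6025.
u_3 = c_3 + 2.2283·q_1 + 0.6025·q_2 = (-1.2238, -0.1949, 1.4296, 0.3032).
‖u_3‖ = 1.9161, so q_3 = (-0.6387, -0.1017, 0.7461, 0.1583).
Qᵀb = (-0.3714, 2.8117, -4.2448).
Back-substitute: x_3 = -4.2448/1.9161 = -2.2153.
x_2 = (2.8117 + 0.6025·(-2.2153))/3.0906 = 0.4779.
x_1 = (-0.3714 − 1.8570·0.4779 + 2.2283·(-2.2153))/5.3852 = -1.1504.

x = (-1.1504, 0.4779, -2.2153)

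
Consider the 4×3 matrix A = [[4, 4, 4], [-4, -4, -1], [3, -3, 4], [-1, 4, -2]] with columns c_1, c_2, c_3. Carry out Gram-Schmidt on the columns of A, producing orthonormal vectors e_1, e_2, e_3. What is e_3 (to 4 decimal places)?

e_1 = c_1/‖c_1‖ = (4, -4, 3, -1)/6.4807 = (0.6172, -0.6172, 0.4629, -0.1543).
r_{12} = e_1·c_2 = 2.9318.
u_2 = c_2 − 2.9318·e_1 = (2.1905, -2.1905, -4.3571, 4.4524).
‖u_2‖ = 6.9574, so e_2 = (0.3148, -0.3148, -0.6263, 0.6400).
r_{13} = e_1·c_3 = 5.2463; r_{23} = e_2·c_3 = -2.2107.
u_3 = c_3 − 5.2463·e_1 + 2.2107·e_2 = (1.4579, 1.5421, 0.1869, 0.2243).
‖u_3‖ = 2.1421, so e_3 = (0.6806, 0.7199, 0.0873, 0.1047).

e_3 = (0.6806, 0.7199, 0.0873, 0.1047)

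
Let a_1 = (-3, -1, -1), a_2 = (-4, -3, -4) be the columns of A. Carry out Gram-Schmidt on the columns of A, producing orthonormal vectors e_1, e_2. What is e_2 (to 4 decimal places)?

a_1 = (-3, -1, -1); ‖a_1‖ = 3.3166, so e_1 = (-0.9045, -0.3015, -0.3015).
e_1·a_2 = (-0.9045)·(-4) + (-0.3015)·(-3) + (-0.3015)·(-4) = 5.7287.
u_2 = a_2 − 5.7287·e_1 = (1.1818, -1.2727, -2.2727).
‖u_2‖ = 2.8604, so e_2 = (0.4132, -0.4449, -0.7946).

e_2 = (0.4132, -0.4449, -0.7946)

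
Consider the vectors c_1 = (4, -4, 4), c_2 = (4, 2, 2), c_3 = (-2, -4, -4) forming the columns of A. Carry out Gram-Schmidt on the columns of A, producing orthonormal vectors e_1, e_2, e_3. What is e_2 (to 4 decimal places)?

c_1 = (4, -4, 4); ‖c_1‖ = 6.9282, so e_1 = (0.5774, -0.5774, 0.5774).
e_1·c_2 = 0.5774·4 + (-0.5774)·2 + 0.5774·2 = 2.3094.
u_2 = c_2 − 2.3094·e_1 = (2.6667, 3.3333, 0.6667).
‖u_2‖ = 4.3205, so e_2 = (0.6172, 0.7715, 0.1543).

e_2 = (0.6172, 0.7715, 0.1543)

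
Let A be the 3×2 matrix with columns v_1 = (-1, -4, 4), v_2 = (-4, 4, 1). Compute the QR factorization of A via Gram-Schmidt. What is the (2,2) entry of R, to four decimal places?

v_1 = (-1, -4, 4); ‖v_1‖ = 5.7446, so e_1 = (-0.1741, -0.6963, 0.6963).
e_1·v_2 = (-0.1741)·(-4) + (-0.6963)·4 + 0.6963·1 = -1.3926.
u_2 = v_2 + 1.3926·e_1 = (-4.2424, 3.0303, 1.9697).
r_{22} = ‖u_2‖ = 5.5732.

r_{22} = 5.5732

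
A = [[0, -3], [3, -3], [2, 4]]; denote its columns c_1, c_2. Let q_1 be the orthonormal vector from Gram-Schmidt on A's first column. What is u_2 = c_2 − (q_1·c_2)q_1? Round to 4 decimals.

u_2 = (-3.0000, -2.7692, 4.1538)

q_1 = c_1/‖c_1‖ = (0, 3, 2)/3.6056 = (0.0000, 0.8321, 0.5547).
r_{12} = q_1·c_2 = -0.2774.
u_2 = c_2 + 0.2774·q_1 = (-3.0000, -2.7692, 4.1538).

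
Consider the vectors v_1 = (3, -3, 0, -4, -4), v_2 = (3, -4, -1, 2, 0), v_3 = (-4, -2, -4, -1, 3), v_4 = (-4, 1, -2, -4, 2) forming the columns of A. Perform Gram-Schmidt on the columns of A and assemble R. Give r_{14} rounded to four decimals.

v_1 = (3, -3, 0, -4, -4); ‖v_1‖ = 7.0711, so q_1 = (0.4243, -0.4243, 0.0000, -0.5657, -0.5657).
r_{14} = q_1·v_4 = -0.9899.

r_{14} = -0.9899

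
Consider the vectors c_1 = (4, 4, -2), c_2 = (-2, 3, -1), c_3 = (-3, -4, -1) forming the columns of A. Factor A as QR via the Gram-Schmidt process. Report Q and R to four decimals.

Q = [[0.6667, -0.7396, -0.0925], [0.6667, 0.6472, -0.3698], [-0.3333, -0.1849, -0.9245]], R = [[6.0000, 1.0000, -4.3333], [0.0000, 3.6056, -0.1849], [0.0000, 0.0000, 2.6811]]

e_1 = c_1/‖c_1‖ = (4, 4, -2)/6.0000 = (0.6667, 0.6667, -0.3333).
r_{12} = e_1·c_2 = 1.0000.
u_2 = c_2 − 1.0000·e_1 = (-2.6667, 2.3333, -0.6667).
‖u_2‖ = 3.6056, so e_2 = (-0.7396, 0.6472, -0.1849).
r_{13} = e_1·c_3 = -4.3333; r_{23} = e_2·c_3 = -0.1849.
u_3 = c_3 + 4.3333·e_1 + 0.1849·e_2 = (-0.2479, -0.9915, -2.4786).
‖u_3‖ = 2.6811, so e_3 = (-0.0925, -0.3698, -0.9245).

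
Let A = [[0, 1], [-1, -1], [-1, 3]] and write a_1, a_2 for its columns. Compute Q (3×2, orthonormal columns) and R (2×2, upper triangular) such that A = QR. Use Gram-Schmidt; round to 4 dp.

Q = [[0.0000, 0.3333], [-0.7071, -0.6667], [-0.7071, 0.6667]], R = [[1.4142, -1.4142], [0.0000, 3.0000]]

a_1 = (0, -1, -1); ‖a_1‖ = 1.4142, so e_1 = (0.0000, -0.7071, -0.7071).
e_1·a_2 = 0.0000·1 + (-0.7071)·(-1) + (-0.7071)·3 = -1.4142.
u_2 = a_2 + 1.4142·e_1 = (1.0000, -2.0000, 2.0000).
‖u_2‖ = 3.0000, so e_2 = (0.3333, -0.6667, 0.6667).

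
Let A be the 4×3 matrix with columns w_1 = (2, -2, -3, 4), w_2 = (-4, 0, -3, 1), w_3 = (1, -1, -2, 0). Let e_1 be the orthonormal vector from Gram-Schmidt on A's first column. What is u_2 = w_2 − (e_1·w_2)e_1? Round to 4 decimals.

w_1 = (2, -2, -3, 4); ‖w_1‖ = 5.7446, so e_1 = (0.3482, -0.3482, -0.5222, 0.6963).
e_1·w_2 = 0.3482·(-4) + (-0.3482)·0 + (-0.5222)·(-3) + 0.6963·1 = 0.8704.
u_2 = w_2 − 0.8704·e_1 = (-4.3030, 0.3030, -2.5455, 0.3939).

u_2 = (-4.3030, 0.3030, -2.5455, 0.3939)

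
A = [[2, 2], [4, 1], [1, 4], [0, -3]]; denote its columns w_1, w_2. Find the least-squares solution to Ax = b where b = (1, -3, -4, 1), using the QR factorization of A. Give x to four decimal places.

x = (-0.3704, -0.5185)

w_1 = (2, 4, 1, 0); ‖w_1‖ = 4.5826, so e_1 = (0.4364, 0.8729, 0.2182, 0.0000).
e_1·w_2 = 0.4364·2 + 0.8729·1 + 0.2182·4 + 0.0000·(-3) = 2.6186.
u_2 = w_2 − 2.6186·e_1 = (0.8571, -1.2857, 3.4286, -3.0000).
‖u_2‖ = 4.8107, so e_2 = (0.1782, -0.2673, 0.7127, -0.6236).
Qᵀb = (-3.0551, -2.4944).
Back-substitute: x_2 = -2.4944/4.8107 = -0.5185.
x_1 = (-3.0551 − 2.6186·(-0.5185))/4.5826 = -0.3704.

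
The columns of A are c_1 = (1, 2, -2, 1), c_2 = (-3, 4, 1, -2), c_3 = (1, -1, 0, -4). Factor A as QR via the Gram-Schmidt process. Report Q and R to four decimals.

c_1 = (1, 2, -2, 1); ‖c_1‖ = 3.1623, so e_1 = (0.3162, 0.6325, -0.6325, 0.3162).
e_1·c_2 = 0.3162·(-3) + 0.6325·4 + (-0.6325)·1 + 0.3162·(-2) = 0.3162.
u_2 = c_2 − 0.3162·e_1 = (-3.1000, 3.8000, 1.2000, -2.1000).
‖u_2‖ = 5.4681, so e_2 = (-0.5669, 0.6949, 0.2195, -0.3840).
e_1·c_3 = 0.3162·1 + 0.6325·(-1) + (-0.6325)·0 + 0.3162·(-4) = -1.5811; e_2·c_3 = (-0.5669)·1 + 0.6949·(-1) + 0.2195·0 + (-0.3840)·(-4) = 0.2743.
u_3 = c_3 + 1.5811·e_1 − 0.2743·e_2 = (1.6555, -0.1906, -1.0602, -3.3946).
‖u_3‖ = 3.9274, so e_3 = (0.4215, -0.0485, -0.2699, -0.8643).

Q = [[0.3162, -0.5669, 0.4215], [0.6325, 0.6949, -0.0485], [-0.6325, 0.2195, -0.2699], [0.3162, -0.3840, -0.8643]], R = [[3.1623, 0.3162, -1.5811], [0.0000, 5.4681, 0.2743], [0.0000, 0.0000, 3.9274]]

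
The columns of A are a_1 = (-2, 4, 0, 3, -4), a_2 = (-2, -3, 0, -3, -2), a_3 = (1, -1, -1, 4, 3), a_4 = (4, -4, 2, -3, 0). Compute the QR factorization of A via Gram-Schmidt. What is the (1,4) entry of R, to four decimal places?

a_1 = (-2, 4, 0, 3, -4); ‖a_1‖ = 6.7082, so e_1 = (-0.2981, 0.5963, 0.0000, 0.4472, -0.5963).
r_{14} = e_1·a_4 = -4.9193.

r_{14} = -4.9193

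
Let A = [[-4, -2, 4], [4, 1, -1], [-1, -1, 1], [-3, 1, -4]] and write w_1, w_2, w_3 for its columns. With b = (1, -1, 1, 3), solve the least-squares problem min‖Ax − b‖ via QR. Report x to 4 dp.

e_1 = w_1/‖w_1‖ = (-4, 4, -1, -3)/6.4807 = (-0.6172, 0.6172, -0.1543, -0.4629).
r_{12} = e_1·w_2 = 1.5430.
u_2 = w_2 − 1.5430·e_1 = (-1.0476, 0.0476, -0.7619, 1.7143).
‖u_2‖ = 2.1492, so e_2 = (-0.4874, 0.0222, -0.3545, 0.7976).
r_{13} = e_1·w_3 = -1.3887; r_{23} = e_2·w_3 = -5.5170.
u_3 = w_3 + 1.3887·e_1 + 5.5170·e_2 = (0.4536, -0.0206, -1.1701, -0.2423).
‖u_3‖ = 1.2783, so e_3 = (0.3549, -0.0161, -0.9154, -0.1895).
Qᵀb = (-2.7775, 1.5288, -1.1130).
Back-substitute: x_3 = -1.1130/1.2783 = -0.8707.
x_2 = (1.5288 + 5.5170·(-0.8707))/2.1492 = -1.5237.
x_1 = (-2.7775 − 1.5430·(-1.5237) + 1.3887·(-0.8707))/6.4807 = -0.2524.

x = (-0.2524, -1.5237, -0.8707)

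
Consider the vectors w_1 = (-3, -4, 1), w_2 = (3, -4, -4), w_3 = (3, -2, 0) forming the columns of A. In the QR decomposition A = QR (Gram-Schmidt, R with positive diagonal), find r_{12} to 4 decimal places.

r_{12} = 0.5883

w_1 = (-3, -4, 1); ‖w_1‖ = 5.0990, so q_1 = (-0.5883, -0.7845, 0.1961).
r_{12} = q_1·w_2 = 0.5883.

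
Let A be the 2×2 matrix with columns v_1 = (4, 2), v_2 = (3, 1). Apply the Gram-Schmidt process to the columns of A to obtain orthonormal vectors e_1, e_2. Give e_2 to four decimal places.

e_1 = v_1/‖v_1‖ = (4, 2)/4.4721 = (0.8944, 0.4472).
r_{12} = e_1·v_2 = 3.1305.
u_2 = v_2 − 3.1305·e_1 = (0.2000, -0.4000).
‖u_2‖ = 0.4472, so e_2 = (0.4472, -0.8944).

e_2 = (0.4472, -0.8944)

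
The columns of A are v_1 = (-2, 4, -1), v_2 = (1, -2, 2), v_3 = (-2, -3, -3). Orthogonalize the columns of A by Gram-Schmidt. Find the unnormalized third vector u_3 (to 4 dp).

u_3 = (-2.8000, -1.4000, 0.0000)

v_1 = (-2, 4, -1); ‖v_1‖ = 4.5826, so q_1 = (-0.4364, 0.8729, -0.2182).
q_1·v_2 = (-0.4364)·1 + 0.8729·(-2) + (-0.2182)·2 = -2.6186.
u_2 = v_2 + 2.6186·q_1 = (-0.1429, 0.2857, 1.4286).
‖u_2‖ = 1.4639, so q_2 = (-0.0976, 0.1952, 0.9759).
q_1·v_3 = (-0.4364)·(-2) + 0.8729·(-3) + (-0.2182)·(-3) = -1.0911; q_2·v_3 = (-0.0976)·(-2) + 0.1952·(-3) + 0.9759·(-3) = -3.3181.
u_3 = v_3 + 1.0911·q_1 + 3.3181·q_2 = (-2.8000, -1.4000, 0.0000).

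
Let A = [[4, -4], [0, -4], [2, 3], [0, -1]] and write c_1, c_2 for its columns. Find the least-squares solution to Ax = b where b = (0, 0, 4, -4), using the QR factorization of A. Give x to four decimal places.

c_1 = (4, 0, 2, 0); ‖c_1‖ = 4.4721, so q_1 = (0.8944, 0.0000, 0.4472, 0.0000).
q_1·c_2 = 0.8944·(-4) + 0.0000·(-4) + 0.4472·3 + 0.0000·(-1) = -2.2361.
u_2 = c_2 + 2.2361·q_1 = (-2.0000, -4.0000, 4.0000, -1.0000).
‖u_2‖ = 6.0828, so q_2 = (-0.3288, -0.6576, 0.6576, -0.1644).
Qᵀb = (1.7889, 3.2880).
Back-substitute: x_2 = 3.2880/6.0828 = 0.5405.
x_1 = (1.7889 + 2.2361·0.5405)/4.4721 = 0.6703.

x = (0.6703, 0.5405)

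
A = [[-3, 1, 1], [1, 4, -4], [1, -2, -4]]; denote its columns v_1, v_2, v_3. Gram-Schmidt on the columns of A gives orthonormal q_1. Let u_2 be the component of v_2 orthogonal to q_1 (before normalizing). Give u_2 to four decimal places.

u_2 = (0.7273, 4.0909, -1.9091)

v_1 = (-3, 1, 1); ‖v_1‖ = 3.3166, so q_1 = (-0.9045, 0.3015, 0.3015).
q_1·v_2 = (-0.9045)·1 + 0.3015·4 + 0.3015·(-2) = -0.3015.
u_2 = v_2 + 0.3015·q_1 = (0.7273, 4.0909, -1.9091).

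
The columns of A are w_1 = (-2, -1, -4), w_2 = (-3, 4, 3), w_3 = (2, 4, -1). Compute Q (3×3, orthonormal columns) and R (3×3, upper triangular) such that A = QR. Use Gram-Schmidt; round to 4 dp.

Q = [[-0.4364, -0.7309, 0.5246], [-0.2182, 0.6517, 0.7264], [-0.8729, 0.2026, -0.4439]], R = [[4.5826, -2.1822, -0.8729], [0.0000, 5.4072, 0.9423], [0.0000, 0.0000, 4.3989]]

w_1 = (-2, -1, -4); ‖w_1‖ = 4.5826, so q_1 = (-0.4364, -0.2182, -0.8729).
q_1·w_2 = (-0.4364)·(-3) + (-0.2182)·4 + (-0.8729)·3 = -2.1822.
u_2 = w_2 + 2.1822·q_1 = (-3.9524, 3.5238, 1.0952).
‖u_2‖ = 5.4072, so q_2 = (-0.7309, 0.6517, 0.2026).
q_1·w_3 = (-0.4364)·2 + (-0.2182)·4 + (-0.8729)·(-1) = -0.8729; q_2·w_3 = (-0.7309)·2 + 0.6517·4 + 0.2026·(-1) = 0.9423.
u_3 = w_3 + 0.8729·q_1 − 0.9423·q_2 = (2.3078, 3.1954, -1.9528).
‖u_3‖ = 4.3989, so q_3 = (0.5246, 0.7264, -0.4439).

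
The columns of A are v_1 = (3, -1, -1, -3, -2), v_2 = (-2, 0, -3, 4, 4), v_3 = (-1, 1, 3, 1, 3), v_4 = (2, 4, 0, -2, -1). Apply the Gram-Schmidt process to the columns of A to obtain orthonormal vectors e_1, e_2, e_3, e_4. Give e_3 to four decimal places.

v_1 = (3, -1, -1, -3, -2); ‖v_1‖ = 4.8990, so e_1 = (0.6124, -0.2041, -0.2041, -0.6124, -0.4082).
e_1·v_2 = 0.6124·(-2) + (-0.2041)·0 + (-0.2041)·(-3) + (-0.6124)·4 + (-0.4082)·4 = -4.6949.
u_2 = v_2 + 4.6949·e_1 = (0.8750, -0.9583, -3.9583, 1.1250, 2.0833).
‖u_2‖ = 4.7915, so e_2 = (0.1826, -0.2000, -0.8261, 0.2348, 0.4348).
e_1·v_3 = 0.6124·(-1) + (-0.2041)·1 + (-0.2041)·3 + (-0.6124)·1 + (-0.4082)·3 = -3.2660; e_2·v_3 = 0.1826·(-1) + (-0.2000)·1 + (-0.8261)·3 + 0.2348·1 + 0.4348·3 = -1.3218.
u_3 = v_3 + 3.2660·e_1 + 1.3218·e_2 = (1.2414, 0.0690, 1.2414, -0.6897, 2.2414).
‖u_3‖ = 2.9302, so e_3 = (0.4236, 0.0235, 0.4236, -0.2354, 0.7649).

e_3 = (0.4236, 0.0235, 0.4236, -0.2354, 0.7649)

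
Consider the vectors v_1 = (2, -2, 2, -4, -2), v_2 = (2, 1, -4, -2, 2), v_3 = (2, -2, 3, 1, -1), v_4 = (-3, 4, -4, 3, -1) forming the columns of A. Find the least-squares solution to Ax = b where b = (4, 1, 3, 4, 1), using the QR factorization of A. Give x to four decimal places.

x = (-0.7540, 0.5958, 2.0564, 0.1674)

e_1 = v_1/‖v_1‖ = (2, -2, 2, -4, -2)/5.6569 = (0.3536, -0.3536, 0.3536, -0.7071, -0.3536).
r_{12} = e_1·v_2 = -0.3536.
u_2 = v_2 + 0.3536·e_1 = (2.1250, 0.8750, -3.8750, -2.2500, 1.8750).
‖u_2‖ = 5.3735, so e_2 = (0.3955, 0.1628, -0.7211, -0.4187, 0.3489).
r_{13} = e_1·v_3 = 2.1213; r_{23} = e_2·v_3 = -2.4658.
u_3 = v_3 − 2.1213·e_1 + 2.4658·e_2 = (2.2251, -0.8485, 0.4719, 1.4675, 0.6104).
‖u_3‖ = 2.9017, so e_3 = (0.7668, -0.2924, 0.1626, 0.5057, 0.2104).
r_{14} = e_1·v_4 = -5.6569; r_{24} = e_2·v_4 = 0.7444; r_{34} = e_3·v_4 = -2.8137.
u_4 = v_4 + 5.6569·e_1 − 0.7444·e_2 + 2.8137·e_3 = (0.8632, 1.0560, -1.0057, 0.7347, -2.6679).
‖u_4‖ = 3.2448, so e_4 = (0.2660, 0.3255, -0.3099, 0.2264, -0.8222).
Qᵀb = (-1.0607, -1.7447, 5.4961, 0.5433).
Back-substitute: x_4 = 0.5433/3.2448 = 0.1674.
x_3 = (5.4961 + 2.8137·0.1674)/2.9017 = 2.0564.
x_2 = (-1.7447 + 2.4658·2.0564 − 0.7444·0.1674)/5.3735 = 0.5958.
x_1 = (-1.0607 + 0.3536·0.5958 − 2.1213·2.0564 + 5.6569·0.1674)/5.6569 = -0.7540.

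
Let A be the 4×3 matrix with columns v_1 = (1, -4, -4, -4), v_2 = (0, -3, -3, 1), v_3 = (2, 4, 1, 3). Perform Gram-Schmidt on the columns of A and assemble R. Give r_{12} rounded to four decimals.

r_{12} = 2.8571

e_1 = v_1/‖v_1‖ = (1, -4, -4, -4)/7.0000 = (0.1429, -0.5714, -0.5714, -0.5714).
r_{12} = e_1·v_2 = 2.8571.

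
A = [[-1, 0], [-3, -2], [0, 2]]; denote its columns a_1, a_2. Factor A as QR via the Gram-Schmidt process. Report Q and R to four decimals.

Q = [[-0.3162, 0.2860], [-0.9487, -0.0953], [0.0000, 0.9535]], R = [[3.1623, 1.8974], [0.0000, 2.0976]]

q_1 = a_1/‖a_1‖ = (-1, -3, 0)/3.1623 = (-0.3162, -0.9487, 0.0000).
r_{12} = q_1·a_2 = 1.8974.
u_2 = a_2 − 1.8974·q_1 = (0.6000, -0.2000, 2.0000).
‖u_2‖ = 2.0976, so q_2 = (0.2860, -0.0953, 0.9535).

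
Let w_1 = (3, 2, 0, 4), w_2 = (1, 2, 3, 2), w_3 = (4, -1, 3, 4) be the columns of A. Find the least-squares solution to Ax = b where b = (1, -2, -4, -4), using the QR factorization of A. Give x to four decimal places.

x = (0.0943, -1.4198, 0.0601)

q_1 = w_1/‖w_1‖ = (3, 2, 0, 4)/5.3852 = (0.5571, 0.3714, 0.0000, 0.7428).
r_{12} = q_1·w_2 = 2.7854.
u_2 = w_2 − 2.7854·q_1 = (-0.5517, 0.9655, 3.0000, -0.0690).
‖u_2‖ = 3.2002, so q_2 = (-0.1724, 0.3017, 0.9374, -0.0216).
r_{13} = q_1·w_3 = 4.8281; r_{23} = q_2·w_3 = 1.7348.
u_3 = w_3 − 4.8281·q_1 − 1.7348·q_2 = (1.6094, -3.3165, 1.3737, 0.4512).
‖u_3‖ = 3.9598, so q_3 = (0.4064, -0.8375, 0.3469, 0.1139).
Qᵀb = (-3.1568, -4.4394, 0.2381).
Back-substitute: x_3 = 0.2381/3.9598 = 0.0601.
x_2 = (-4.4394 − 1.7348·0.0601)/3.2002 = -1.4198.
x_1 = (-3.1568 − 2.7854·(-1.4198) − 4.8281·0.0601)/5.3852 = 0.0943.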